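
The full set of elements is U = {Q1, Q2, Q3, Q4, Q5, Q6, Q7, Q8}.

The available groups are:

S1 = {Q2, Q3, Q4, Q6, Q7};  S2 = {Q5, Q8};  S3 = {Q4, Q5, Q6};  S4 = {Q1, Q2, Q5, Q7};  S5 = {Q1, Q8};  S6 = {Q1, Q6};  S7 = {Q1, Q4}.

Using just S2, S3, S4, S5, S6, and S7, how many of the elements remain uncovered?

Union of S2, S3, S4, S5, S6, S7 = {Q1, Q2, Q4, Q5, Q6, Q7, Q8}.
Not covered: Q3 — 1 element.

1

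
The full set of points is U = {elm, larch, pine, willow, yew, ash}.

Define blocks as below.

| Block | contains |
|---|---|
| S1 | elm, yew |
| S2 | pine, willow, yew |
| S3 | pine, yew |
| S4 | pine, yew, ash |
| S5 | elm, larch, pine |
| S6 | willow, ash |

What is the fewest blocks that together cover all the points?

S2 and S5 and S6 together: S2 ∪ S5 ∪ S6 = {elm, larch, pine, willow, yew, ash} — every point is covered.
Only S5 contains larch, so S5 is forced; the remaining 3 points need at least 2 more blocks (each remaining block adds at most 2) — so at least 3 blocks are needed, and 3 is optimal.

3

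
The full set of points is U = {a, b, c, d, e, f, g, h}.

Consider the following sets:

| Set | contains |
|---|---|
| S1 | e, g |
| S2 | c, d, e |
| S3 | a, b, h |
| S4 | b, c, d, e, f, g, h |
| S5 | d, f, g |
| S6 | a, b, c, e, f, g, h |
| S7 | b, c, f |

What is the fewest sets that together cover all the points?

Take {S5, S6}. Their union is {a, b, c, d, e, f, g, h}, which is all 8 points.
No single set has all 8 points (the largest, S4, has 7), so 2 is optimal.

2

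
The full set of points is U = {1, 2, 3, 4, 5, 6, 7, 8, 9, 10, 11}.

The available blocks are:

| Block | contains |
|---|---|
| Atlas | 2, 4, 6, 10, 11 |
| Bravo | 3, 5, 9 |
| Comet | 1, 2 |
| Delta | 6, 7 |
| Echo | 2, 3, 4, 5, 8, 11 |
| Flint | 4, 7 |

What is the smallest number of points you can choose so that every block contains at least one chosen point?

3

The 3 points {2, 7, 9} hit every block.
The blocks Bravo, Comet, Flint are pairwise disjoint, so any hitting set needs a separate point for each — at least 3. Hence 3 is optimal.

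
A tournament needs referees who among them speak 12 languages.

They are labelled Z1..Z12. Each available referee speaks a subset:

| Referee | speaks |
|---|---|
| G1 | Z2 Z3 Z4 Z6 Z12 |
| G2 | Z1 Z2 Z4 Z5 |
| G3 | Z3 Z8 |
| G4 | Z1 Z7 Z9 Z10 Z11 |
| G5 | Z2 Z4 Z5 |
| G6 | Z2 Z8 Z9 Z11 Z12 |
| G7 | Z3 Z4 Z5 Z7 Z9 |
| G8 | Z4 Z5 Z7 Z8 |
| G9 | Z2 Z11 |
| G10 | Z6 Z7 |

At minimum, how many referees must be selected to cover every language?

Take {G1, G4, G8}. Their union is {Z1, Z2, Z3, Z4, Z5, Z6, Z7, Z8, Z9, Z10, Z11, Z12}, which is all 12 languages.
Each referee has at most 5 languages, and 2·5 = 10 < 12 — so at least 3 referees are needed, and 3 is optimal.

3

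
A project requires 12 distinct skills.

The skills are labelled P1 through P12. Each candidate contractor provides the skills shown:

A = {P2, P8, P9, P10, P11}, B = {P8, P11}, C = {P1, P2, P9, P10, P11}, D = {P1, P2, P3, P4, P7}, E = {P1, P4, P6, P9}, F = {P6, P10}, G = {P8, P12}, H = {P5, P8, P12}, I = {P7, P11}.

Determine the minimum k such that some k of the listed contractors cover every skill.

Take {C, D, E, H}. Their union is {P1, P2, P3, P4, P5, P6, P7, P8, P9, P10, P11, P12}, which is all 12 skills.
No 3 of the 9 contractors cover everything (all 84 combinations miss at least one skill), so 4 is optimal.

4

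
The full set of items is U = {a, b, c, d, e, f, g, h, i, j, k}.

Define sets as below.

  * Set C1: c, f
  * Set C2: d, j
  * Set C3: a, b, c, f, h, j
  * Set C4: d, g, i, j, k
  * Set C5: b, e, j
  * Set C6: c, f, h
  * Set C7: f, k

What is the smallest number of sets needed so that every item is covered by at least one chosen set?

3

C3, C4, and C5 cover everything between them: the union {a, b, c, d, e, f, g, h, i, j, k} is all of U.
Only C3 contains a, so C3 is forced; the remaining 5 items need at least 2 more sets (each remaining set adds at most 4) — so at least 3 sets are needed, and 3 is optimal.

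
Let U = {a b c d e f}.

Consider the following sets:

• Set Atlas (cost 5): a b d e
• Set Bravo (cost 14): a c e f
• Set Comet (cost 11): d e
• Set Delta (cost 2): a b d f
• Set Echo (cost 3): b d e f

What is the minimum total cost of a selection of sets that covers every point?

Bravo, Delta together cover every point (Bravo ∪ Delta = {a, b, c, d, e, f}); total cost 14 + 2 = 16.
The greedy pick Delta, Echo, Bravo costs 19; no covering selection beats 16.

16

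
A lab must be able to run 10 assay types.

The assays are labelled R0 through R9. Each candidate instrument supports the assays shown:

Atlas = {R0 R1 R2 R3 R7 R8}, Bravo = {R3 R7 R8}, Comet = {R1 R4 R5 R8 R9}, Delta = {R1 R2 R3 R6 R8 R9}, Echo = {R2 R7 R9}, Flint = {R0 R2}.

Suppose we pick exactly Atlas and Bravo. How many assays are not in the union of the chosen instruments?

4

Union of Atlas, Bravo = {R0, R1, R2, R3, R7, R8}.
Not covered: R4, R5, R6, R9 — 4 assays.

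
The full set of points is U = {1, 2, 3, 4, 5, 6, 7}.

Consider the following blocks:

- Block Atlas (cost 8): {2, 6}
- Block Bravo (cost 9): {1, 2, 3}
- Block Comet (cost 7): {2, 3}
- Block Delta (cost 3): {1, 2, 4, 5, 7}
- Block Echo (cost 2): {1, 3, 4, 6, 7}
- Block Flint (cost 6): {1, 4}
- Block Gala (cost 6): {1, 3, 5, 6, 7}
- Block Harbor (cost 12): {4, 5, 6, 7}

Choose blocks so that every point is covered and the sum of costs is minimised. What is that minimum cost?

Delta, Echo together cover every point (Delta ∪ Echo = {1, 2, 3, 4, 5, 6, 7}); total cost 3 + 2 = 5.
No covering selection has total cost below 5.

5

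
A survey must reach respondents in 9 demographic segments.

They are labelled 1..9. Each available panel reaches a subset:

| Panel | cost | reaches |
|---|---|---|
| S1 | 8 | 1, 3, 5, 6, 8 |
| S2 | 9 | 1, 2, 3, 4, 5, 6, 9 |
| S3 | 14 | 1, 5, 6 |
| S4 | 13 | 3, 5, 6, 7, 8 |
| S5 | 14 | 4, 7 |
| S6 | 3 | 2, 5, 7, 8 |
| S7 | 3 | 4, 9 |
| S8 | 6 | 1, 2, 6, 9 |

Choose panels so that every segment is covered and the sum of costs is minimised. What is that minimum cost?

S2, S6 together cover every segment (S2 ∪ S6 = {1, 2, 3, 4, 5, 6, 7, 8, 9}); total cost 9 + 3 = 12.
The greedy pick S6, S7, S1 costs 14; no covering selection beats 12.

12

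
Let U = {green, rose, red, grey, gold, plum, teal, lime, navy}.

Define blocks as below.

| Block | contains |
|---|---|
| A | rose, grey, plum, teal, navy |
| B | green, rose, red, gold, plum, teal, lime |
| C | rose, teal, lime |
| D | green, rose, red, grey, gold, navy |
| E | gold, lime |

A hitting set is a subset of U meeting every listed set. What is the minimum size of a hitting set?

H = {grey, lime} meets every block (each contains at least one member of H), and |H| = 2.
The blocks A, E are pairwise disjoint, so any hitting set needs a separate point for each — at least 2. Hence 2 is optimal.

2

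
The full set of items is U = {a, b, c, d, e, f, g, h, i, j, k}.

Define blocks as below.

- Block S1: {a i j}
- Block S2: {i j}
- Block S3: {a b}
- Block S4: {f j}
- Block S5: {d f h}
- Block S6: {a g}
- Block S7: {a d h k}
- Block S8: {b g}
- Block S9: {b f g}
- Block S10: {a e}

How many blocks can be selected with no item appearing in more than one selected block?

S2, S5, S8, S10 are pairwise disjoint (S2={i,j}; S5={d,f,h}; S8={b,g}; S10={a,e}).
Every remaining block overlaps one of these, and no 5 of the listed blocks are pairwise disjoint, so 4 is the maximum.

4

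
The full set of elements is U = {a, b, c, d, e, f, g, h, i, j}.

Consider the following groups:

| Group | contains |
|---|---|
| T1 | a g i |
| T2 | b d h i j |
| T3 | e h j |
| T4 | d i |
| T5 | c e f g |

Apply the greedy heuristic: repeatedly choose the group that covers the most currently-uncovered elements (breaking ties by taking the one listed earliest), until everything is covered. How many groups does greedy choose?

3

Greedy: pick T2 (covers 5 new) → pick T5 (covers 4 new) → pick T1 (covers 1 new). Total picks: 3.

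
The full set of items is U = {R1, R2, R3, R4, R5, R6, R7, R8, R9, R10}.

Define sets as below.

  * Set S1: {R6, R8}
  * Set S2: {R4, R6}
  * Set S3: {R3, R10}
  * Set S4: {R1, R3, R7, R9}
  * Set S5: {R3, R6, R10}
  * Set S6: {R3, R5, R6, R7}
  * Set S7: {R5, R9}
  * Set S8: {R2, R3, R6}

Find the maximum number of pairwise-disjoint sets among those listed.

3

S2, S3, S7 are pairwise disjoint (S2={R4,R6}; S3={R3,R10}; S7={R5,R9}).
Every remaining set overlaps one of these, and no 4 of the listed sets are pairwise disjoint, so 3 is the maximum.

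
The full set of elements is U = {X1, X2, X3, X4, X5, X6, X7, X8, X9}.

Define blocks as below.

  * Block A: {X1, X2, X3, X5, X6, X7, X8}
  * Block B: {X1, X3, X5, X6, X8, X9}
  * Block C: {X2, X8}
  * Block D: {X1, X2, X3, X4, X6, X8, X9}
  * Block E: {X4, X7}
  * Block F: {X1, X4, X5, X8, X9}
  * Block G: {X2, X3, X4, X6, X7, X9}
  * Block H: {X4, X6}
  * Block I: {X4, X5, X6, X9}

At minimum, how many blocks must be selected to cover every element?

2

Take {A, G}. Their union is {X1, X2, X3, X4, X5, X6, X7, X8, X9}, which is all 9 elements.
No single block has all 9 elements (the largest, A, has 7), so 2 is optimal.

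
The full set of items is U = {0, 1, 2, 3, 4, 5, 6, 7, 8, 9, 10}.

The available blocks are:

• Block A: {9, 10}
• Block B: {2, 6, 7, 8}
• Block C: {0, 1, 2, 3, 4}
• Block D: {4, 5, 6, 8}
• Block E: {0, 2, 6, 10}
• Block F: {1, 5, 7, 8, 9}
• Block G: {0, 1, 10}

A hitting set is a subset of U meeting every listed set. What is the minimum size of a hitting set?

3

H = {0, 8, 9} meets every block (each contains at least one member of H), and |H| = 3.
No choice of 2 items meets every block, so 3 is the minimum.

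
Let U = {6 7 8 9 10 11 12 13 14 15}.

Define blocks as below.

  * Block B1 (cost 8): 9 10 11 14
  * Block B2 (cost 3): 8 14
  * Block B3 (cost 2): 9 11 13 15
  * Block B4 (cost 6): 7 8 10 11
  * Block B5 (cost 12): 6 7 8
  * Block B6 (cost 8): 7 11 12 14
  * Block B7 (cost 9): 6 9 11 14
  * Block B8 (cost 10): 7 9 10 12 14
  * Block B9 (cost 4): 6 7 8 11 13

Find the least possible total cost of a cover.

B3, B8, B9 together cover every point (B3 ∪ B8 ∪ B9 = {6, 7, 8, 9, 10, 11, 12, 13, 14, 15}); total cost 2 + 10 + 4 = 16.
The greedy pick B3, B9, B2, B8 costs 19; no covering selection beats 16.

16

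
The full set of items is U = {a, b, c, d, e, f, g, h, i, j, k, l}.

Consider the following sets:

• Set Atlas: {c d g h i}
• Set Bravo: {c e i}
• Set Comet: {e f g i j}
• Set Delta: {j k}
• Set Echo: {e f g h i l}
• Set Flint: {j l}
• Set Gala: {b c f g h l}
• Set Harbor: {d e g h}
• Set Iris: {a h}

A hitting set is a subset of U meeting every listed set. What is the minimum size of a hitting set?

Take T = {c, h, j}. Each listed set contains at least one of these, so T is a hitting set of size 3.
The sets Bravo, Delta, Iris are pairwise disjoint, so any hitting set needs a separate item for each — at least 3. Hence 3 is optimal.

3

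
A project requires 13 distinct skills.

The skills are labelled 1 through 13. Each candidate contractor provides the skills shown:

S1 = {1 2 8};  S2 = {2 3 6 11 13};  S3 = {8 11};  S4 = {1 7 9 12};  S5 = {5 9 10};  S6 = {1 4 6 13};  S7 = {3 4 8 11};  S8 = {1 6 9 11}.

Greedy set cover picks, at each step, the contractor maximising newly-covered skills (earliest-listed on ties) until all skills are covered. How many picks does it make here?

4

Greedy: pick S2 (covers 5 new) → pick S4 (covers 4 new) → pick S5 (covers 2 new) → pick S7 (covers 2 new). Total picks: 4.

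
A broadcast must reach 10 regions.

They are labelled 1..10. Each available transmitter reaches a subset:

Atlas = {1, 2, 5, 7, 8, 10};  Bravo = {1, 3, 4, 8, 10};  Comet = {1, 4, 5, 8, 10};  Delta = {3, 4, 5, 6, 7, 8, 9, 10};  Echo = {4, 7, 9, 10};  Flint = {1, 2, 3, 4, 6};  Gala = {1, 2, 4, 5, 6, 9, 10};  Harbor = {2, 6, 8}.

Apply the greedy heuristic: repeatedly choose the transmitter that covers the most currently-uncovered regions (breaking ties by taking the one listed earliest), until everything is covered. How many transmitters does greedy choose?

Greedy: pick Delta (covers 8 new) → pick Atlas (covers 2 new). Total picks: 2.

2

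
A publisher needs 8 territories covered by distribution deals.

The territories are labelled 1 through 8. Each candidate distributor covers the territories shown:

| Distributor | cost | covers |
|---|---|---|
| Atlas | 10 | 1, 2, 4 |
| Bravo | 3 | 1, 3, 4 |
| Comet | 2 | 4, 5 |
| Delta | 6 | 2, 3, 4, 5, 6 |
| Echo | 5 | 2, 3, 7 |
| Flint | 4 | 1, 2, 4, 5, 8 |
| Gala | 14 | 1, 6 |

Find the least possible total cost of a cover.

15

Delta, Echo, Flint together cover every territory (Delta ∪ Echo ∪ Flint = {1, 2, 3, 4, 5, 6, 7, 8}); total cost 6 + 5 + 4 = 15.
No covering selection has total cost below 15.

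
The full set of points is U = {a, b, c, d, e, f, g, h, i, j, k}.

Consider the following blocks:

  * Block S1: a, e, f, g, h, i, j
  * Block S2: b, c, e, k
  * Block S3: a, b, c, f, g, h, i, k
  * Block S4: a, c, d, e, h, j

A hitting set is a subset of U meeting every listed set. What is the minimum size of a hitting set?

T = {e, h} meets every block (each contains at least one member of T), and |T| = 2.
No single point lies in every block, so at least 2 are needed and 2 is optimal.

2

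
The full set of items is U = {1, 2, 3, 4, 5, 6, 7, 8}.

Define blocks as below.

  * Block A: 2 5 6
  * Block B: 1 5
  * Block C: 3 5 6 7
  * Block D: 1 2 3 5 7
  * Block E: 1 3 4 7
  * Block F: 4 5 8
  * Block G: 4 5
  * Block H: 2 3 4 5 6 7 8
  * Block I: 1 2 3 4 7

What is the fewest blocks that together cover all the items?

2

Take {B, H}. Their union is {1, 2, 3, 4, 5, 6, 7, 8}, which is all 8 items.
No single block has all 8 items (the largest, H, has 7), so 2 is optimal.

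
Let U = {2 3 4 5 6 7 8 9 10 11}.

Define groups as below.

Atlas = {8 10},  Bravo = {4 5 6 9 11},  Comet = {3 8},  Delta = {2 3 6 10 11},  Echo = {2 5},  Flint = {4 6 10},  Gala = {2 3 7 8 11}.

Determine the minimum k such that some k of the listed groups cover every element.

3

Bravo, Delta, and Gala cover everything between them: the union {2, 3, 4, 5, 6, 7, 8, 9, 10, 11} is all of U.
Only Gala contains 7, so Gala is forced; the remaining 5 elements need at least 2 more groups (each remaining group adds at most 4) — so at least 3 groups are needed, and 3 is optimal.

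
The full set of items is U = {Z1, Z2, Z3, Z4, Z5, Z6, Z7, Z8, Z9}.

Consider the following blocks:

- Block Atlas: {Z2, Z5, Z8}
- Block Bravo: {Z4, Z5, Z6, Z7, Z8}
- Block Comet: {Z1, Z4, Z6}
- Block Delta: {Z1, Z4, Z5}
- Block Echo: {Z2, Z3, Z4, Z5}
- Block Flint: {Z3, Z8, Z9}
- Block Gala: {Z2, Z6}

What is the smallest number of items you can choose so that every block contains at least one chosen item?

3

Take H = {Z3, Z5, Z6}. Each listed block contains at least one of these, so H is a hitting set of size 3.
The blocks Delta, Flint, Gala are pairwise disjoint, so any hitting set needs a separate item for each — at least 3. Hence 3 is optimal.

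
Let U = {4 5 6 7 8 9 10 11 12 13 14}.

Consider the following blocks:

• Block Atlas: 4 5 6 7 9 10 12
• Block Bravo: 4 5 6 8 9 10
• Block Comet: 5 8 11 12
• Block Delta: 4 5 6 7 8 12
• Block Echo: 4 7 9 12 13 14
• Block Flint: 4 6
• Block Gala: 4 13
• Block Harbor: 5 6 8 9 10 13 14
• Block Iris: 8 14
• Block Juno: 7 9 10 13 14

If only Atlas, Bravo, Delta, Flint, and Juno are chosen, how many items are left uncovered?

Union of Atlas, Bravo, Delta, Flint, Juno = {4, 5, 6, 7, 8, 9, 10, 12, 13, 14}.
Not covered: 11 — 1 item.

1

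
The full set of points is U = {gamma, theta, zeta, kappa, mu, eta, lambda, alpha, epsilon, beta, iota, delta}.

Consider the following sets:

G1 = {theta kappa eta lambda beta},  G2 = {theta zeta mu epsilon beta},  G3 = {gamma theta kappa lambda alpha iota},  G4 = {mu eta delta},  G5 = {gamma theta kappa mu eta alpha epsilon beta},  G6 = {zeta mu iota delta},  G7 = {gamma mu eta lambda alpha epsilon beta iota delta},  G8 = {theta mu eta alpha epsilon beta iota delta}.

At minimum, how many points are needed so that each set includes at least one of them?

H = {kappa, mu} meets every set (each contains at least one member of H), and |H| = 2.
The sets G3, G4 are pairwise disjoint, so any hitting set needs a separate point for each — at least 2. Hence 2 is optimal.

2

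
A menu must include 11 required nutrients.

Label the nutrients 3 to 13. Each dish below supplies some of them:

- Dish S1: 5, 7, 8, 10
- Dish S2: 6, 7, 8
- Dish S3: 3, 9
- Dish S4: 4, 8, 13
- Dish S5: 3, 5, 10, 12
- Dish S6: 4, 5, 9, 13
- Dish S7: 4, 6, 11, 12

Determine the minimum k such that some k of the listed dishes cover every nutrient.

4

S1 and S5 and S6 and S7 together: S1 ∪ S5 ∪ S6 ∪ S7 = {3, 4, 5, 6, 7, 8, 9, 10, 11, 12, 13} — every nutrient is covered.
No 3 of the 7 dishes cover everything (all 35 combinations miss at least one nutrient), so 4 is optimal.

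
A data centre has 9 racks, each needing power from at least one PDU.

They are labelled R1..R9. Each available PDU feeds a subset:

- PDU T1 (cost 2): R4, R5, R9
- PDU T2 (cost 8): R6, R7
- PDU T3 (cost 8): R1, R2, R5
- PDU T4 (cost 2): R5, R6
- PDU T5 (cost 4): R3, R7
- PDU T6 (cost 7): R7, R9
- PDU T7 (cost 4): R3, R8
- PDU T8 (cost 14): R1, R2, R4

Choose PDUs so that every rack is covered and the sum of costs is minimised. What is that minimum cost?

T1, T3, T4, T5, T7 together cover every rack (T1 ∪ T3 ∪ T4 ∪ T5 ∪ T7 = {R1, R2, R3, R4, R5, R6, R7, R8, R9}); total cost 2 + 8 + 2 + 4 + 4 = 20.
No covering selection has total cost below 20.

20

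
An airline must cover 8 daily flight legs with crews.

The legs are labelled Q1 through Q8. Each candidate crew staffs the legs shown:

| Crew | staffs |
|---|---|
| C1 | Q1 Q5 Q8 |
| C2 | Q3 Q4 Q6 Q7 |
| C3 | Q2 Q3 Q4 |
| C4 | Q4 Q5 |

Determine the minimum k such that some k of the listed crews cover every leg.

C1 and C2 and C3 together: C1 ∪ C2 ∪ C3 = {Q1, Q2, Q3, Q4, Q5, Q6, Q7, Q8} — every leg is covered.
Only C1 contains Q1, so C1 is forced; the remaining 5 legs need at least 2 more crews (each remaining crew adds at most 4) — so at least 3 crews are needed, and 3 is optimal.

3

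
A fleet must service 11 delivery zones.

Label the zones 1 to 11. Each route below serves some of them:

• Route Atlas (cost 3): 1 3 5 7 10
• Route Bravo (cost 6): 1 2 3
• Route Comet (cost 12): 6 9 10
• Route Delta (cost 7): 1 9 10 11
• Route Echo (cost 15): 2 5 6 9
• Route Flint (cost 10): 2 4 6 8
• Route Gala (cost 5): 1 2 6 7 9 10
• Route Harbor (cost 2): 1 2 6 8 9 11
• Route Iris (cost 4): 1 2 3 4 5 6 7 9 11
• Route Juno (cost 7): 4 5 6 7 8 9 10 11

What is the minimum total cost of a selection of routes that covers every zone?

9

Atlas, Harbor, Iris together cover every zone (Atlas ∪ Harbor ∪ Iris = {1, 2, 3, 4, 5, 6, 7, 8, 9, 10, 11}); total cost 3 + 2 + 4 = 9.
No covering selection has total cost below 9.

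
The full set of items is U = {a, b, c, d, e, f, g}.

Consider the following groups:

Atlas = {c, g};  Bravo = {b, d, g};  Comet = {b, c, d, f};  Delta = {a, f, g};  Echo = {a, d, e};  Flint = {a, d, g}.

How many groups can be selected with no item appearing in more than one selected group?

2

Atlas, Echo are pairwise disjoint (Atlas={c,g}; Echo={a,d,e}).
Every remaining group overlaps one of these, and no 3 of the listed groups are pairwise disjoint, so 2 is the maximum.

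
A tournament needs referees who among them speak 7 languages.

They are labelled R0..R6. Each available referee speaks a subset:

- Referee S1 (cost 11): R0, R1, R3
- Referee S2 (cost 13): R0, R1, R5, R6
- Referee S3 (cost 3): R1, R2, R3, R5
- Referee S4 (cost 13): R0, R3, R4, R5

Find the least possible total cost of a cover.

29

S2, S3, S4 together cover every language (S2 ∪ S3 ∪ S4 = {R0, R1, R2, R3, R4, R5, R6}); total cost 13 + 3 + 13 = 29.
No covering selection has total cost below 29.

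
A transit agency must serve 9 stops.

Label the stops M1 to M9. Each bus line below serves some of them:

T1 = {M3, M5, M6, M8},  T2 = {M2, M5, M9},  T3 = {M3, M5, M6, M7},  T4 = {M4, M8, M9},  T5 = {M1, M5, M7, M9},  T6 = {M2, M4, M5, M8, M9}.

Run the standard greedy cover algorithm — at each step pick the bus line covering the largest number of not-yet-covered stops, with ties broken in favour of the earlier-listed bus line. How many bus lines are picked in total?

Greedy: pick T6 (covers 5 new) → pick T3 (covers 3 new) → pick T5 (covers 1 new). Total picks: 3.

3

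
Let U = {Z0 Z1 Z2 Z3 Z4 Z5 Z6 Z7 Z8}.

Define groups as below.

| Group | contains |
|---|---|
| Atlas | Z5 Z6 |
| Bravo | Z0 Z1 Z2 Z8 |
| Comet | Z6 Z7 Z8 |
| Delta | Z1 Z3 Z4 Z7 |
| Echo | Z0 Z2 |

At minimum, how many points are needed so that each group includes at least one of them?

3

The 3 points {Z0, Z4, Z6} hit every group.
The groups Atlas, Delta, Echo are pairwise disjoint, so any hitting set needs a separate point for each — at least 3. Hence 3 is optimal.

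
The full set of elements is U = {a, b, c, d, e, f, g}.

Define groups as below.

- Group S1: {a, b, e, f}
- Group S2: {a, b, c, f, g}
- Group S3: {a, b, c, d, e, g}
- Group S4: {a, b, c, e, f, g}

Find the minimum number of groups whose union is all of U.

Take {S2, S3}. Their union is {a, b, c, d, e, f, g}, which is all 7 elements.
No single group has all 7 elements (the largest, S3, has 6), so 2 is optimal.

2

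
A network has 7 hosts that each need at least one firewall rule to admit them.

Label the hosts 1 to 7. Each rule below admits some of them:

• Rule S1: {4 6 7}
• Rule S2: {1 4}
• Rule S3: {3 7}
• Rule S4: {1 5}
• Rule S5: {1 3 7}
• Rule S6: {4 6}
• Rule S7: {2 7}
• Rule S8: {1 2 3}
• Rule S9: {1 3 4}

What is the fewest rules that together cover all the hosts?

S1 and S4 and S8 together: S1 ∪ S4 ∪ S8 = {1, 2, 3, 4, 5, 6, 7} — every host is covered.
Each rule has at most 3 hosts, and 2·3 = 6 < 7 — so at least 3 rules are needed, and 3 is optimal.

3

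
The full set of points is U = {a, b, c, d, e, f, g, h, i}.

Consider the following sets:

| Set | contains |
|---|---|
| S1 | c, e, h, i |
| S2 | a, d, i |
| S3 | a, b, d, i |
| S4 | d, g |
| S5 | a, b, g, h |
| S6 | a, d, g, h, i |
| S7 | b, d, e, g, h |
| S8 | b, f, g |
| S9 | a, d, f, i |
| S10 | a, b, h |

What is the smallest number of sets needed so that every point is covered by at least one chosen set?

S1 and S8 and S9 together: S1 ∪ S8 ∪ S9 = {a, b, c, d, e, f, g, h, i} — every point is covered.
Only S1 contains c, so S1 is forced; the remaining 5 points need at least 2 more sets (each remaining set adds at most 3) — so at least 3 sets are needed, and 3 is optimal.

3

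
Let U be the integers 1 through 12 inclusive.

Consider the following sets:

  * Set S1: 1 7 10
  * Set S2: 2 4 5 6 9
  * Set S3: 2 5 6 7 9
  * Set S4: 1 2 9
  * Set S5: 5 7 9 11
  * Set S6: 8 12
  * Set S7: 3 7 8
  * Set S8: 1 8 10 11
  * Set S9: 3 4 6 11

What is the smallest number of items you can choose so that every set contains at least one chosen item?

Take H = {7, 8, 9, 11}. Each listed set contains at least one of these, so H is a hitting set of size 4.
No choice of 3 items meets every set, so 4 is the minimum.

4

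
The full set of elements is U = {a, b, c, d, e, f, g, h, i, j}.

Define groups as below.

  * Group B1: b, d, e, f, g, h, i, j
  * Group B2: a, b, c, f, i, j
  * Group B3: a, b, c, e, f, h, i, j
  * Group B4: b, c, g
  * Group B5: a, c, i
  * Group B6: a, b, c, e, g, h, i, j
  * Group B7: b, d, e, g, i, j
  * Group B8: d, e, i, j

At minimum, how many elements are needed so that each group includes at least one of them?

2

The 2 elements {g, i} hit every group.
The groups B4, B8 are pairwise disjoint, so any hitting set needs a separate element for each — at least 2. Hence 2 is optimal.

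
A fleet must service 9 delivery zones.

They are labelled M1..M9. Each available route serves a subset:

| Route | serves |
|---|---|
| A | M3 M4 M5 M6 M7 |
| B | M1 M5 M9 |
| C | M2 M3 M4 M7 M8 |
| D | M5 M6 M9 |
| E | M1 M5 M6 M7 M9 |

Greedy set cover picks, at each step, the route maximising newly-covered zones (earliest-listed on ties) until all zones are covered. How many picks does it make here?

Greedy: pick A (covers 5 new) → pick B (covers 2 new) → pick C (covers 2 new). Total picks: 3.
(The true minimum cover uses only 2 routes, so greedy is not optimal here.)

3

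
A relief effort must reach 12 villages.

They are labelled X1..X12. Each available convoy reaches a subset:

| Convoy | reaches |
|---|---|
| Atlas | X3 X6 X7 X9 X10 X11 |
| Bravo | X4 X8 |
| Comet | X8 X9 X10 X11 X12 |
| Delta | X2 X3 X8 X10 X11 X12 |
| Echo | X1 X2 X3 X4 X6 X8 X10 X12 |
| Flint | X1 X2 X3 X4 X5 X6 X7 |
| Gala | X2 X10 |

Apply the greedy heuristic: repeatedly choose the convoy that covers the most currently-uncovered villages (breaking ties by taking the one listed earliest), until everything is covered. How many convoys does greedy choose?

3

Greedy: pick Echo (covers 8 new) → pick Atlas (covers 3 new) → pick Flint (covers 1 new). Total picks: 3.
(The true minimum cover uses only 2 convoys, so greedy is not optimal here.)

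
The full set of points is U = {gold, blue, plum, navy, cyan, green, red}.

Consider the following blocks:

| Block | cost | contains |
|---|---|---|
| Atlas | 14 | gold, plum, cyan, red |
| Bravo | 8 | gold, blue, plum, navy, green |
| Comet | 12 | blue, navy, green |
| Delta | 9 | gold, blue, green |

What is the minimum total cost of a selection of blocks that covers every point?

Atlas, Bravo together cover every point (Atlas ∪ Bravo = {gold, blue, plum, navy, cyan, green, red}); total cost 14 + 8 = 22.
No covering selection has total cost below 22.

22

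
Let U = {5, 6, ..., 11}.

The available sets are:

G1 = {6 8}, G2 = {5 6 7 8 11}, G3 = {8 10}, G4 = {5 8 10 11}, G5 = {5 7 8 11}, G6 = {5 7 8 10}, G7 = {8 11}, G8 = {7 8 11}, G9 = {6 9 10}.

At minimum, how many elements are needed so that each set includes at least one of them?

2

H = {8, 9} meets every set (each contains at least one member of H), and |H| = 2.
The sets G7, G9 are pairwise disjoint, so any hitting set needs a separate element for each — at least 2. Hence 2 is optimal.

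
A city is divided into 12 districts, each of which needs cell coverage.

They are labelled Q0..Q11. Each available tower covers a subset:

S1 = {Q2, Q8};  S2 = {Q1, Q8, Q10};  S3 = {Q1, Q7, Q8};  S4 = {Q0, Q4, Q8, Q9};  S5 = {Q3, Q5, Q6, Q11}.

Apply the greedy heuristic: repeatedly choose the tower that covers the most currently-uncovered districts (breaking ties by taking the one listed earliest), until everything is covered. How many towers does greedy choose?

Greedy: pick S4 (covers 4 new) → pick S5 (covers 4 new) → pick S2 (covers 2 new) → pick S1 (covers 1 new) → pick S3 (covers 1 new). Total picks: 5.

5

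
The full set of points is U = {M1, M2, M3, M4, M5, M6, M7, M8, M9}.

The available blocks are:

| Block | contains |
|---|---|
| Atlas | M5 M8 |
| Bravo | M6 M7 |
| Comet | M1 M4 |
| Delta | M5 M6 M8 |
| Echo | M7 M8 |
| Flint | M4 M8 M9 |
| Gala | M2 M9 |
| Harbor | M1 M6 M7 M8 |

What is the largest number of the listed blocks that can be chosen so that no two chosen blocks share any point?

4

Atlas, Bravo, Comet, Gala are pairwise disjoint (Atlas={M5,M8}; Bravo={M6,M7}; Comet={M1,M4}; Gala={M2,M9}).
Every remaining block overlaps one of these, and no 5 of the listed blocks are pairwise disjoint, so 4 is the maximum.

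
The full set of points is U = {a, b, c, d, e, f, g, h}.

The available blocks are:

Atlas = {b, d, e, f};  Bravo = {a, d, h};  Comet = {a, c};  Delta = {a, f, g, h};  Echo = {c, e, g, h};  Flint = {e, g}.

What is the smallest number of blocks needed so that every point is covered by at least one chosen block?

3

Atlas, Delta, and Echo cover everything between them: the union {a, b, c, d, e, f, g, h} is all of U.
Only Atlas contains b, so Atlas is forced; the remaining 4 points need at least 2 more blocks (each remaining block adds at most 3) — so at least 3 blocks are needed, and 3 is optimal.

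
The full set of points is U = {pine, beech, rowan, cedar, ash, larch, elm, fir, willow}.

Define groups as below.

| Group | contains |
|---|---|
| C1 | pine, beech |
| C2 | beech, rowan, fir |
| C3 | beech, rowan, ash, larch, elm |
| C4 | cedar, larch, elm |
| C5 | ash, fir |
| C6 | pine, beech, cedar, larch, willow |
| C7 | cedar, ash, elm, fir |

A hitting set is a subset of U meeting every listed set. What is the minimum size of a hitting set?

H = {beech, cedar, fir} meets every group (each contains at least one member of H), and |H| = 3.
The groups C1, C4, C5 are pairwise disjoint, so any hitting set needs a separate point for each — at least 3. Hence 3 is optimal.

3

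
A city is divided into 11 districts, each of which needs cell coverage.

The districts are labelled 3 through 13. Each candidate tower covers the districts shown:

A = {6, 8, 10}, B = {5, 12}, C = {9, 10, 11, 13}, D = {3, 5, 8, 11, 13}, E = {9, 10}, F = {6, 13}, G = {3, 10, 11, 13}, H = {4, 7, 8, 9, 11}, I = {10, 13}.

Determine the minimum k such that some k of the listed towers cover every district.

A and B and D and H together: A ∪ B ∪ D ∪ H = {3, 4, 5, 6, 7, 8, 9, 10, 11, 12, 13} — every district is covered.
No 3 of the 9 towers cover everything (all 84 combinations miss at least one district), so 4 is optimal.

4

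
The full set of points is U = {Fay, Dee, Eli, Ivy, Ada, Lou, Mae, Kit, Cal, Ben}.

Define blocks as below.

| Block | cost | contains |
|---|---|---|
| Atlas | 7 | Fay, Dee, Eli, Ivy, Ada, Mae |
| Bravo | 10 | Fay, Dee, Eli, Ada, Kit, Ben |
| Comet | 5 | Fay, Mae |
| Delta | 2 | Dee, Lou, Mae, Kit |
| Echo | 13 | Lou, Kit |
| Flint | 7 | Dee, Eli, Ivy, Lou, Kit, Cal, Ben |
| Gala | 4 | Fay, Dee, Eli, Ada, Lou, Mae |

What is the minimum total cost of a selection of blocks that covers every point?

11

Flint, Gala together cover every point (Flint ∪ Gala = {Fay, Dee, Eli, Ivy, Ada, Lou, Mae, Kit, Cal, Ben}); total cost 7 + 4 = 11.
The greedy pick Delta, Gala, Flint costs 13; no covering selection beats 11.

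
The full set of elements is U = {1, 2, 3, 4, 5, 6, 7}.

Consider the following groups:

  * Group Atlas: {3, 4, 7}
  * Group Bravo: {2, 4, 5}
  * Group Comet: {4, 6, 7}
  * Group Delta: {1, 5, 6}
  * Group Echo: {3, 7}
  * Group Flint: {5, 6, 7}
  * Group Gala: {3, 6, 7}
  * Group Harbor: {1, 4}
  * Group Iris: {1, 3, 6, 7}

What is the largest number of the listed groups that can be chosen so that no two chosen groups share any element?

2

Flint, Harbor are pairwise disjoint (Flint={5,6,7}; Harbor={1,4}).
Every remaining group overlaps one of these, and no 3 of the listed groups are pairwise disjoint, so 2 is the maximum.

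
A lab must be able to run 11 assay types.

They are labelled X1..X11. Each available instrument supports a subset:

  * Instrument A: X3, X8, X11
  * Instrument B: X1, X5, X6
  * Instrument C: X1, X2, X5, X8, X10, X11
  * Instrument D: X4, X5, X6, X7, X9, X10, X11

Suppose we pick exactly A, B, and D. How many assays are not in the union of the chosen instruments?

Union of A, B, D = {X1, X3, X4, X5, X6, X7, X8, X9, X10, X11}.
Not covered: X2 — 1 assay.

1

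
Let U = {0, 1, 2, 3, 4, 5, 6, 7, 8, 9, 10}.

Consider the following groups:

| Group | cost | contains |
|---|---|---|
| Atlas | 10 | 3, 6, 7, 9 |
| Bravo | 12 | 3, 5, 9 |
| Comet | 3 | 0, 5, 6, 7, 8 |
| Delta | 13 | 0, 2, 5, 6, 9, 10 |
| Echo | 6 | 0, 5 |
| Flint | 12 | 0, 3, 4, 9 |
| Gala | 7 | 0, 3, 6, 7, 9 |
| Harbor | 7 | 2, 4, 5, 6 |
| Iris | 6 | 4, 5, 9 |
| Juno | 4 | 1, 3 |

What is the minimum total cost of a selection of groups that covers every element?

Comet, Delta, Iris, Juno together cover every element (Comet ∪ Delta ∪ Iris ∪ Juno = {0, 1, 2, 3, 4, 5, 6, 7, 8, 9, 10}); total cost 3 + 13 + 6 + 4 = 26.
No covering selection has total cost below 26.

26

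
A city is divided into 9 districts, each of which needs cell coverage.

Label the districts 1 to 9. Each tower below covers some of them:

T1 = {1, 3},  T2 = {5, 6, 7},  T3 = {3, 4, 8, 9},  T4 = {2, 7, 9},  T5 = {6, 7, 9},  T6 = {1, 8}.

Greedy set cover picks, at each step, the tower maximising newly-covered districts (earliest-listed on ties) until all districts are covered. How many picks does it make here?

4

Greedy: pick T3 (covers 4 new) → pick T2 (covers 3 new) → pick T1 (covers 1 new) → pick T4 (covers 1 new). Total picks: 4.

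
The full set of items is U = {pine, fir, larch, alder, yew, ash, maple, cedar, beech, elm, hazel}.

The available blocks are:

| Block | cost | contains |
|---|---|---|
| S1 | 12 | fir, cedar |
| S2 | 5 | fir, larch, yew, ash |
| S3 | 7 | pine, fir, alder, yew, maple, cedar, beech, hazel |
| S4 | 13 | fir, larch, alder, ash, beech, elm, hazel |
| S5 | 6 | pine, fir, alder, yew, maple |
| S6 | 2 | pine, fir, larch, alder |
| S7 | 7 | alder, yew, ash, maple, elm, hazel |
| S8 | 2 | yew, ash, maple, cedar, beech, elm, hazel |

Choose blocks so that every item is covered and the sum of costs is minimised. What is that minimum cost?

4

S6, S8 together cover every item (S6 ∪ S8 = {pine, fir, larch, alder, yew, ash, maple, cedar, beech, elm, hazel}); total cost 2 + 2 = 4.
No covering selection has total cost below 4.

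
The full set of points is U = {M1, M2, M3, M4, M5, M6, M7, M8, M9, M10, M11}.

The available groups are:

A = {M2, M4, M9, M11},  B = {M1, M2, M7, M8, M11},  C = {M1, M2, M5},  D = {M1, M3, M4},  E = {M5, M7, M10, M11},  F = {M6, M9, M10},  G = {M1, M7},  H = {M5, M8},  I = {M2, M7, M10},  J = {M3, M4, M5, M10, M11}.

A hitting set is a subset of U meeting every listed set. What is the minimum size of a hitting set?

4

Take T = {M1, M2, M5, M10}. Each listed group contains at least one of these, so T is a hitting set of size 4.
No choice of 3 points meets every group, so 4 is the minimum.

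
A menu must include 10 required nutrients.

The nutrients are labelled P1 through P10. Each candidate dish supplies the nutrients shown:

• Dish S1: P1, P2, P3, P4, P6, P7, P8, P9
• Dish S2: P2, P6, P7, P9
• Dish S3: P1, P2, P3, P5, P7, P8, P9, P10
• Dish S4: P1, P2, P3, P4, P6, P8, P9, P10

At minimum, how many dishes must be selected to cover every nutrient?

2

S1 and S3 together: S1 ∪ S3 = {P1, P2, P3, P4, P5, P6, P7, P8, P9, P10} — every nutrient is covered.
No single dish has all 10 nutrients (the largest, S1, has 8), so 2 is optimal.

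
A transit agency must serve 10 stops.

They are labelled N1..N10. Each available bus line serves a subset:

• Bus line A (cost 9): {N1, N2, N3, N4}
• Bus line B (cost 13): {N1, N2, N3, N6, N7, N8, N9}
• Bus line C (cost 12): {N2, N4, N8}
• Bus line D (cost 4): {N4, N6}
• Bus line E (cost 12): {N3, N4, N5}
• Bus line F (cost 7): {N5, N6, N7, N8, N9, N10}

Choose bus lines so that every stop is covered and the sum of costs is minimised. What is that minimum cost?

16

A, F together cover every stop (A ∪ F = {N1, N2, N3, N4, N5, N6, N7, N8, N9, N10}); total cost 9 + 7 = 16.
No covering selection has total cost below 16.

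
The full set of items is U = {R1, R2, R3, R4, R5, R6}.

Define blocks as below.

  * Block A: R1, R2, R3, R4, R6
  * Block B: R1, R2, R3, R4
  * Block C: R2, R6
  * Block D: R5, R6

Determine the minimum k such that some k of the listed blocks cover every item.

2

B and D cover everything between them: the union {R1, R2, R3, R4, R5, R6} is all of U.
No single block has all 6 items (the largest, A, has 5), so 2 is optimal.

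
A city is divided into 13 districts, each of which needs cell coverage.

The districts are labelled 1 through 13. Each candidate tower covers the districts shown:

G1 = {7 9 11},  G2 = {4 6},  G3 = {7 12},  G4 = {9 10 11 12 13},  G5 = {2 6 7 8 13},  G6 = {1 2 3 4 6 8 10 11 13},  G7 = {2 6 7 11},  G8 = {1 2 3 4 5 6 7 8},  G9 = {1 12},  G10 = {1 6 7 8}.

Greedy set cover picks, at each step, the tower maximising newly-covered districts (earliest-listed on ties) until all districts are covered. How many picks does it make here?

Greedy: pick G6 (covers 9 new) → pick G1 (covers 2 new) → pick G3 (covers 1 new) → pick G8 (covers 1 new). Total picks: 4.
(The true minimum cover uses only 2 towers, so greedy is not optimal here.)

4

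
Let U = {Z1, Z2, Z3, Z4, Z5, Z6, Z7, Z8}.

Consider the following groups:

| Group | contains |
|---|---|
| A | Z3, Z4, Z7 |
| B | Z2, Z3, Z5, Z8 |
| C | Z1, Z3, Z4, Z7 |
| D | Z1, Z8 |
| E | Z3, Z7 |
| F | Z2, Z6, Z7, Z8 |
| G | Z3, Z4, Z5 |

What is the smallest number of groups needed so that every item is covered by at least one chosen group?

D and F and G together: D ∪ F ∪ G = {Z1, Z2, Z3, Z4, Z5, Z6, Z7, Z8} — every item is covered.
Only F contains Z6, so F is forced; the remaining 4 items need at least 2 more groups (each remaining group adds at most 3) — so at least 3 groups are needed, and 3 is optimal.

3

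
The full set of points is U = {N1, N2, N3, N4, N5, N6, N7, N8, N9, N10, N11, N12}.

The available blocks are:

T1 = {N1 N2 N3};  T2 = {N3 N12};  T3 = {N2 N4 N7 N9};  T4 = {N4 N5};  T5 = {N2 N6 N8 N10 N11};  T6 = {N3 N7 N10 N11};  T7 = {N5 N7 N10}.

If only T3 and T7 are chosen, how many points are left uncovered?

6

Union of T3, T7 = {N2, N4, N5, N7, N9, N10}.
Not covered: N1, N3, N6, N8, N11, N12 — 6 points.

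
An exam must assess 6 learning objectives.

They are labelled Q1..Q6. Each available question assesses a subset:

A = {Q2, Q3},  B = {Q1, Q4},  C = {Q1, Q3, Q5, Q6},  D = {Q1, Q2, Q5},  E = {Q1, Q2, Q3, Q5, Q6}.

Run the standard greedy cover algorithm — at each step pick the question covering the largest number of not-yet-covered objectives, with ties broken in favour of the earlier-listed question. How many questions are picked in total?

Greedy: pick E (covers 5 new) → pick B (covers 1 new). Total picks: 2.

2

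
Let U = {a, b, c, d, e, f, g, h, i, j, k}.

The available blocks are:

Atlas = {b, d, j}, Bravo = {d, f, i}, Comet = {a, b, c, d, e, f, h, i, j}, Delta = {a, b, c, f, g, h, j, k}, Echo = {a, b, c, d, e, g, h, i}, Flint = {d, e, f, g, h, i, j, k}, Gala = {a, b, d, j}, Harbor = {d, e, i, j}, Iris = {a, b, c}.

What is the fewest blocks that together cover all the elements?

2

Delta and Echo cover everything between them: the union {a, b, c, d, e, f, g, h, i, j, k} is all of U.
No single block has all 11 elements (the largest, Comet, has 9), so 2 is optimal.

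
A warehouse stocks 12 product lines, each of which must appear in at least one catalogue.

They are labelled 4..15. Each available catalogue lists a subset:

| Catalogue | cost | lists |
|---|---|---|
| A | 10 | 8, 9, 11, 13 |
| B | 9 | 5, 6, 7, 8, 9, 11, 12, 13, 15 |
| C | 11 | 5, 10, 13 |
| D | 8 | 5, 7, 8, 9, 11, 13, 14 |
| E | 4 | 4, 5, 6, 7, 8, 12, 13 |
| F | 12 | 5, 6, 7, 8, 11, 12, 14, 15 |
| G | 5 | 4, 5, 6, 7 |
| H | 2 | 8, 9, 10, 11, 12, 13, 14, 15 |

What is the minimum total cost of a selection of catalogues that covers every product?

6

E, H together cover every product (E ∪ H = {4, 5, 6, 7, 8, 9, 10, 11, 12, 13, 14, 15}); total cost 4 + 2 = 6.
No covering selection has total cost below 6.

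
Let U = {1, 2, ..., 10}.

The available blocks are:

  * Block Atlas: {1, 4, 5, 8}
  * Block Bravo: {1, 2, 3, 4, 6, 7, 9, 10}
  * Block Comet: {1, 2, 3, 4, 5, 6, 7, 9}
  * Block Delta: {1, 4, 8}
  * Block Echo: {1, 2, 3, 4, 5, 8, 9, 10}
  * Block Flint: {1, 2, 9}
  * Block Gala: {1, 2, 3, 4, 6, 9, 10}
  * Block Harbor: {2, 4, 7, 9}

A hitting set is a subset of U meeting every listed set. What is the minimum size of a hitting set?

Take H = {2, 8}. Each listed block contains at least one of these, so H is a hitting set of size 2.
No single element lies in every block, so at least 2 are needed and 2 is optimal.

2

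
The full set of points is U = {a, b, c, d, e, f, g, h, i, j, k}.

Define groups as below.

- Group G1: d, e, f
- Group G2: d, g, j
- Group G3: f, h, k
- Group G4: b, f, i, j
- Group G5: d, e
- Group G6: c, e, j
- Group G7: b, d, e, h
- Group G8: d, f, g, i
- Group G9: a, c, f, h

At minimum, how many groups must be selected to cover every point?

G1, G2, G3, G4, and G9 cover everything between them: the union {a, b, c, d, e, f, g, h, i, j, k} is all of U.
No 4 of the 9 groups cover everything (all 126 combinations miss at least one point), so 5 is optimal.

5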